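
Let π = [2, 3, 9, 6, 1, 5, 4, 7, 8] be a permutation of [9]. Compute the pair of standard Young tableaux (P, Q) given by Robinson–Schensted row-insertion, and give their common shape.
P = [1, 3, 4, 7, 8] / [2, 5] / [6] / [9];  Q = [1, 2, 3, 8, 9] / [4, 6] / [5] / [7];  common shape = (5, 2, 1, 1)

Row-insert the values π_1, π_2, … into P one at a time, bumping the leftmost entry strictly greater than the inserted value down to the next row. The recording tableau Q records, in position (i, j), the step at which that cell was added to P.
  Insert 2 (step 1): P = [2];  Q = [1]
  Insert 3 (step 2): P = [2, 3];  Q = [1, 2]
  Insert 9 (step 3): P = [2, 3, 9];  Q = [1, 2, 3]
  Insert 6 (step 4): P = [2, 3, 6] / [9];  Q = [1, 2, 3] / [4]
  Insert 1 (step 5): P = [1, 3, 6] / [2] / [9];  Q = [1, 2, 3] / [4] / [5]
  Insert 5 (step 6): P = [1, 3, 5] / [2, 6] / [9];  Q = [1, 2, 3] / [4, 6] / [5]
  Insert 4 (step 7): P = [1, 3, 4] / [2, 5] / [6] / [9];  Q = [1, 2, 3] / [4, 6] / [5] / [7]
  Insert 7 (step 8): P = [1, 3, 4, 7] / [2, 5] / [6] / [9];  Q = [1, 2, 3, 8] / [4, 6] / [5] / [7]
  Insert 8 (step 9): P = [1, 3, 4, 7, 8] / [2, 5] / [6] / [9];  Q = [1, 2, 3, 8, 9] / [4, 6] / [5] / [7]
Final shape: (5, 2, 1, 1).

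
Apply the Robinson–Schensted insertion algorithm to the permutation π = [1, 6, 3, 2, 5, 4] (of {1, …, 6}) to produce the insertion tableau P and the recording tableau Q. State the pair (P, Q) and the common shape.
P = [1, 2, 4] / [3, 5] / [6];  Q = [1, 2, 5] / [3, 6] / [4];  common shape = (3, 2, 1)

Row-insert the values π_1, π_2, … into P one at a time, bumping the leftmost entry strictly greater than the inserted value down to the next row. The recording tableau Q records, in position (i, j), the step at which that cell was added to P.
  Insert 1 (step 1): P = [1];  Q = [1]
  Insert 6 (step 2): P = [1, 6];  Q = [1, 2]
  Insert 3 (step 3): P = [1, 3] / [6];  Q = [1, 2] / [3]
  Insert 2 (step 4): P = [1, 2] / [3] / [6];  Q = [1, 2] / [3] / [4]
  Insert 5 (step 5): P = [1, 2, 5] / [3] / [6];  Q = [1, 2, 5] / [3] / [4]
  Insert 4 (step 6): P = [1, 2, 4] / [3, 5] / [6];  Q = [1, 2, 5] / [3, 6] / [4]
Final shape: (3, 2, 1).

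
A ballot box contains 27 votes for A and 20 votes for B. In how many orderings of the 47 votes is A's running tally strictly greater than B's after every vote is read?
Strict-lead orderings = 1453986335186

Total orderings of the 47 votes with 27 for A: C(47, 27) = 9762479679106. By the Bertrand ballot formula (Cycle Lemma / reflection principle), the number of orderings in which A is strictly ahead of B throughout is (p − q)/(p + q) · C(p + q, p) = (27 − 20)/(27 + 20) · 9762479679106 = 1453986335186.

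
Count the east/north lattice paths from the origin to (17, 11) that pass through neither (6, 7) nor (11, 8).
Number of paths = 13647816

Inclusion–exclusion. Total paths: C(28, 17) = 21474180. Through P₁: C(13, 6)·C(15, 11) = 2342340. Through P₂: C(19, 11)·C(9, 6) = 6348888. Since P₁ is strictly southwest of P₂, a monotone path through both must visit P₁ then P₂; paths through both = C(13, 6)·C(6, 5)·C(9, 6) = 864864. Avoid both = 21474180 − 2342340 − 6348888 + 864864 = 13647816.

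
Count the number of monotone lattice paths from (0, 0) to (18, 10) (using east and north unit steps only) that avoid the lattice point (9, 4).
Number of paths = 9544535

Total paths from (0, 0) to (18, 10): C(28, 18) = 13123110. Paths through (9, 4): (paths (0, 0) → (9, 4)) × (paths (9, 4) → (18, 10)) = C(13, 9) · C(15, 9) = 715 · 5005 = 3578575. Avoidance count = 13123110 − 3578575 = 9544535.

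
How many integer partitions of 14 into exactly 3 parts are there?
p(14, 3 parts) = 16

Partitions of n into exactly k parts ↔ partitions of n − k into at most k parts (subtract 1 from each part). For n = 14, k = 3, the partitions are: 12+1+1, 11+2+1, 10+3+1, 10+2+2, 9+4+1, 9+3+2, 8+5+1, 8+4+2, 8+3+3, 7+6+1, 7+5+2, 7+4+3, 6+6+2, 6+5+3, 6+4+4, 5+5+4. Count = 16.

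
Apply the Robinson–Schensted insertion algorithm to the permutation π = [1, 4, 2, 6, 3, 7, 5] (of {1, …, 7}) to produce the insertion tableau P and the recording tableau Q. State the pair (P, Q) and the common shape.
P = [1, 2, 3, 5] / [4, 6, 7];  Q = [1, 2, 4, 6] / [3, 5, 7];  common shape = (4, 3)

Row-insert the values π_1, π_2, … into P one at a time, bumping the leftmost entry strictly greater than the inserted value down to the next row. The recording tableau Q records, in position (i, j), the step at which that cell was added to P.
  Insert 1 (step 1): P = [1];  Q = [1]
  Insert 4 (step 2): P = [1, 4];  Q = [1, 2]
  Insert 2 (step 3): P = [1, 2] / [4];  Q = [1, 2] / [3]
  Insert 6 (step 4): P = [1, 2, 6] / [4];  Q = [1, 2, 4] / [3]
  Insert 3 (step 5): P = [1, 2, 3] / [4, 6];  Q = [1, 2, 4] / [3, 5]
  Insert 7 (step 6): P = [1, 2, 3, 7] / [4, 6];  Q = [1, 2, 4, 6] / [3, 5]
  Insert 5 (step 7): P = [1, 2, 3, 5] / [4, 6, 7];  Q = [1, 2, 4, 6] / [3, 5, 7]
Final shape: (4, 3).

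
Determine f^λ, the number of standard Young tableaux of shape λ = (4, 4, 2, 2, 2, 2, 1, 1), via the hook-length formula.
# SYT of shape (4, 4, 2, 2, 2, 2, 1, 1) = 2148120

Hook-length formula: f^λ = n! / Π hook(c), product over all cells c of the Young diagram. For λ = (4, 4, 2, 2, 2, 2, 1, 1), n = 18 boxes. Hook lengths by row (left-to-right, top-to-bottom): [11, 8, 3, 2]; [10, 7, 2, 1]; [7, 4]; [6, 3]; [5, 2]; [4, 1]; [2]; [1]. Product of hooks = 2980454400. So f^λ = 18! / 2980454400 = 6402373705728000 / 2980454400 = 2148120.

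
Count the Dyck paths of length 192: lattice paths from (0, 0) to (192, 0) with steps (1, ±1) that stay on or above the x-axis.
C_96 = 3721443204405954385563870541379246659709506697378694300

These Dyck paths are counted by the Catalan number C_n = (1/(n + 1)) · C(2n, n). For n = 96: C_96 = (1/97) · C(192, 96) = 360979990827377575399695442513786925991822149645733347100/97 = 3721443204405954385563870541379246659709506697378694300.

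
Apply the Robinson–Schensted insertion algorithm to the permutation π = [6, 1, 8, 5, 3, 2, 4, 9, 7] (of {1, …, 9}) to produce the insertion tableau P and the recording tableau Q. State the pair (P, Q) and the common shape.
P = [1, 2, 4, 7] / [3, 8, 9] / [5] / [6];  Q = [1, 3, 7, 8] / [2, 4, 9] / [5] / [6];  common shape = (4, 3, 1, 1)

Row-insert the values π_1, π_2, … into P one at a time, bumping the leftmost entry strictly greater than the inserted value down to the next row. The recording tableau Q records, in position (i, j), the step at which that cell was added to P.
  Insert 6 (step 1): P = [6];  Q = [1]
  Insert 1 (step 2): P = [1] / [6];  Q = [1] / [2]
  Insert 8 (step 3): P = [1, 8] / [6];  Q = [1, 3] / [2]
  Insert 5 (step 4): P = [1, 5] / [6, 8];  Q = [1, 3] / [2, 4]
  Insert 3 (step 5): P = [1, 3] / [5, 8] / [6];  Q = [1, 3] / [2, 4] / [5]
  Insert 2 (step 6): P = [1, 2] / [3, 8] / [5] / [6];  Q = [1, 3] / [2, 4] / [5] / [6]
  Insert 4 (step 7): P = [1, 2, 4] / [3, 8] / [5] / [6];  Q = [1, 3, 7] / [2, 4] / [5] / [6]
  Insert 9 (step 8): P = [1, 2, 4, 9] / [3, 8] / [5] / [6];  Q = [1, 3, 7, 8] / [2, 4] / [5] / [6]
  Insert 7 (step 9): P = [1, 2, 4, 7] / [3, 8, 9] / [5] / [6];  Q = [1, 3, 7, 8] / [2, 4, 9] / [5] / [6]
Final shape: (4, 3, 1, 1).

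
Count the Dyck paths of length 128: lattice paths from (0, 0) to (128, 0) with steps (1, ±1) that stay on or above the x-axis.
C_64 = 368479169875816659479009042713546950

These Dyck paths are counted by the Catalan number C_n = (1/(n + 1)) · C(2n, n). For n = 64: C_64 = (1/65) · C(128, 64) = 23951146041928082866135587776380551750/65 = 368479169875816659479009042713546950.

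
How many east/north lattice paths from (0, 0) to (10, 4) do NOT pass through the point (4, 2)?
Number of paths = 581

Total paths from (0, 0) to (10, 4): C(14, 10) = 1001. Paths through (4, 2): (paths (0, 0) → (4, 2)) × (paths (4, 2) → (10, 4)) = C(6, 4) · C(8, 6) = 15 · 28 = 420. Avoidance count = 1001 − 420 = 581.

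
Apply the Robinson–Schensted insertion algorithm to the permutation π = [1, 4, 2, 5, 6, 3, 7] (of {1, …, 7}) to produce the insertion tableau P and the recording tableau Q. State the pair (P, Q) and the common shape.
P = [1, 2, 3, 6, 7] / [4, 5];  Q = [1, 2, 4, 5, 7] / [3, 6];  common shape = (5, 2)

Row-insert the values π_1, π_2, … into P one at a time, bumping the leftmost entry strictly greater than the inserted value down to the next row. The recording tableau Q records, in position (i, j), the step at which that cell was added to P.
  Insert 1 (step 1): P = [1];  Q = [1]
  Insert 4 (step 2): P = [1, 4];  Q = [1, 2]
  Insert 2 (step 3): P = [1, 2] / [4];  Q = [1, 2] / [3]
  Insert 5 (step 4): P = [1, 2, 5] / [4];  Q = [1, 2, 4] / [3]
  Insert 6 (step 5): P = [1, 2, 5, 6] / [4];  Q = [1, 2, 4, 5] / [3]
  Insert 3 (step 6): P = [1, 2, 3, 6] / [4, 5];  Q = [1, 2, 4, 5] / [3, 6]
  Insert 7 (step 7): P = [1, 2, 3, 6, 7] / [4, 5];  Q = [1, 2, 4, 5, 7] / [3, 6]
Final shape: (5, 2).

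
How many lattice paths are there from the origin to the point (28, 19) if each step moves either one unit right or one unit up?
Number of paths = 6973199770790

A monotone lattice path from (0, 0) to (28, 19) consists of 28 east steps and 19 north steps in some order, so it is determined by which 28 of the 47 steps are east. The count is C(47, 28) = 6973199770790.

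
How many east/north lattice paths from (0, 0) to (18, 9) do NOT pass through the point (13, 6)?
Number of paths = 3167433

Total paths from (0, 0) to (18, 9): C(27, 18) = 4686825. Paths through (13, 6): (paths (0, 0) → (13, 6)) × (paths (13, 6) → (18, 9)) = C(19, 13) · C(8, 5) = 27132 · 56 = 1519392. Avoidance count = 4686825 − 1519392 = 3167433.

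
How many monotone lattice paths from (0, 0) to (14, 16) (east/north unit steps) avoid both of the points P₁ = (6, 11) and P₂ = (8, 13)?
Number of paths = 118639107

Inclusion–exclusion. Total paths: C(30, 14) = 145422675. Through P₁: C(17, 6)·C(13, 8) = 15927912. Through P₂: C(21, 8)·C(9, 6) = 17093160. Since P₁ is strictly southwest of P₂, a monotone path through both must visit P₁ then P₂; paths through both = C(17, 6)·C(4, 2)·C(9, 6) = 6237504. Avoid both = 145422675 − 15927912 − 17093160 + 6237504 = 118639107.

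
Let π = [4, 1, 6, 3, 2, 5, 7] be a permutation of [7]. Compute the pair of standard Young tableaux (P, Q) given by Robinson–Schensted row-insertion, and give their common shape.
P = [1, 2, 5, 7] / [3, 6] / [4];  Q = [1, 3, 6, 7] / [2, 4] / [5];  common shape = (4, 2, 1)

Row-insert the values π_1, π_2, … into P one at a time, bumping the leftmost entry strictly greater than the inserted value down to the next row. The recording tableau Q records, in position (i, j), the step at which that cell was added to P.
  Insert 4 (step 1): P = [4];  Q = [1]
  Insert 1 (step 2): P = [1] / [4];  Q = [1] / [2]
  Insert 6 (step 3): P = [1, 6] / [4];  Q = [1, 3] / [2]
  Insert 3 (step 4): P = [1, 3] / [4, 6];  Q = [1, 3] / [2, 4]
  Insert 2 (step 5): P = [1, 2] / [3, 6] / [4];  Q = [1, 3] / [2, 4] / [5]
  Insert 5 (step 6): P = [1, 2, 5] / [3, 6] / [4];  Q = [1, 3, 6] / [2, 4] / [5]
  Insert 7 (step 7): P = [1, 2, 5, 7] / [3, 6] / [4];  Q = [1, 3, 6, 7] / [2, 4] / [5]
Final shape: (4, 2, 1).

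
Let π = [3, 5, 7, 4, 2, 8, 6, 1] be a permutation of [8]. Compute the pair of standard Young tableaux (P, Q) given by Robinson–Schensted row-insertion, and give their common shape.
P = [1, 4, 6, 8] / [2, 7] / [3] / [5];  Q = [1, 2, 3, 6] / [4, 7] / [5] / [8];  common shape = (4, 2, 1, 1)

Row-insert the values π_1, π_2, … into P one at a time, bumping the leftmost entry strictly greater than the inserted value down to the next row. The recording tableau Q records, in position (i, j), the step at which that cell was added to P.
  Insert 3 (step 1): P = [3];  Q = [1]
  Insert 5 (step 2): P = [3, 5];  Q = [1, 2]
  Insert 7 (step 3): P = [3, 5, 7];  Q = [1, 2, 3]
  Insert 4 (step 4): P = [3, 4, 7] / [5];  Q = [1, 2, 3] / [4]
  Insert 2 (step 5): P = [2, 4, 7] / [3] / [5];  Q = [1, 2, 3] / [4] / [5]
  Insert 8 (step 6): P = [2, 4, 7, 8] / [3] / [5];  Q = [1, 2, 3, 6] / [4] / [5]
  Insert 6 (step 7): P = [2, 4, 6, 8] / [3, 7] / [5];  Q = [1, 2, 3, 6] / [4, 7] / [5]
  Insert 1 (step 8): P = [1, 4, 6, 8] / [2, 7] / [3] / [5];  Q = [1, 2, 3, 6] / [4, 7] / [5] / [8]
Final shape: (4, 2, 1, 1).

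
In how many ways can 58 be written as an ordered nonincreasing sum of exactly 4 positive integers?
p(58, 4 parts) = 1425

Partitions of n into exactly k parts are in bijection with partitions of n − k into at most k parts (subtract 1 from each part). So p(58, exactly 4) = p(54, parts ≤ 4). Computing via the recurrence p(m, j) = p(m, j−1) + p(m−j, j) gives 1425.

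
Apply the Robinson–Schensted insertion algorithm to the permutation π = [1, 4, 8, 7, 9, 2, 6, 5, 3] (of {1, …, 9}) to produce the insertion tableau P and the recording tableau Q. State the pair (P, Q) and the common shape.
P = [1, 2, 3, 9] / [4, 5] / [6] / [7] / [8];  Q = [1, 2, 3, 5] / [4, 7] / [6] / [8] / [9];  common shape = (4, 2, 1, 1, 1)

Row-insert the values π_1, π_2, … into P one at a time, bumping the leftmost entry strictly greater than the inserted value down to the next row. The recording tableau Q records, in position (i, j), the step at which that cell was added to P.
  Insert 1 (step 1): P = [1];  Q = [1]
  Insert 4 (step 2): P = [1, 4];  Q = [1, 2]
  Insert 8 (step 3): P = [1, 4, 8];  Q = [1, 2, 3]
  Insert 7 (step 4): P = [1, 4, 7] / [8];  Q = [1, 2, 3] / [4]
  Insert 9 (step 5): P = [1, 4, 7, 9] / [8];  Q = [1, 2, 3, 5] / [4]
  Insert 2 (step 6): P = [1, 2, 7, 9] / [4] / [8];  Q = [1, 2, 3, 5] / [4] / [6]
  Insert 6 (step 7): P = [1, 2, 6, 9] / [4, 7] / [8];  Q = [1, 2, 3, 5] / [4, 7] / [6]
  Insert 5 (step 8): P = [1, 2, 5, 9] / [4, 6] / [7] / [8];  Q = [1, 2, 3, 5] / [4, 7] / [6] / [8]
  Insert 3 (step 9): P = [1, 2, 3, 9] / [4, 5] / [6] / [7] / [8];  Q = [1, 2, 3, 5] / [4, 7] / [6] / [8] / [9]
Final shape: (4, 2, 1, 1, 1).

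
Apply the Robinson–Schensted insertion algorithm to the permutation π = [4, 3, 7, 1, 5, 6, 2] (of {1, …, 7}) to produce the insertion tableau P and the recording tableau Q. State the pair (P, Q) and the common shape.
P = [1, 2, 6] / [3, 5] / [4, 7];  Q = [1, 3, 6] / [2, 5] / [4, 7];  common shape = (3, 2, 2)

Row-insert the values π_1, π_2, … into P one at a time, bumping the leftmost entry strictly greater than the inserted value down to the next row. The recording tableau Q records, in position (i, j), the step at which that cell was added to P.
  Insert 4 (step 1): P = [4];  Q = [1]
  Insert 3 (step 2): P = [3] / [4];  Q = [1] / [2]
  Insert 7 (step 3): P = [3, 7] / [4];  Q = [1, 3] / [2]
  Insert 1 (step 4): P = [1, 7] / [3] / [4];  Q = [1, 3] / [2] / [4]
  Insert 5 (step 5): P = [1, 5] / [3, 7] / [4];  Q = [1, 3] / [2, 5] / [4]
  Insert 6 (step 6): P = [1, 5, 6] / [3, 7] / [4];  Q = [1, 3, 6] / [2, 5] / [4]
  Insert 2 (step 7): P = [1, 2, 6] / [3, 5] / [4, 7];  Q = [1, 3, 6] / [2, 5] / [4, 7]
Final shape: (3, 2, 2).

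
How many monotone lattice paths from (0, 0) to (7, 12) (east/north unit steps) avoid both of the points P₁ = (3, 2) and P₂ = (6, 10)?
Number of paths = 21304

Inclusion–exclusion. Total paths: C(19, 7) = 50388. Through P₁: C(5, 3)·C(14, 4) = 10010. Through P₂: C(16, 6)·C(3, 1) = 24024. Since P₁ is strictly southwest of P₂, a monotone path through both must visit P₁ then P₂; paths through both = C(5, 3)·C(11, 3)·C(3, 1) = 4950. Avoid both = 50388 − 10010 − 24024 + 4950 = 21304.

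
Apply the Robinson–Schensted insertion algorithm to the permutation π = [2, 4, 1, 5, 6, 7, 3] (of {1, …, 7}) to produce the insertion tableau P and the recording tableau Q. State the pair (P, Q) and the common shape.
P = [1, 3, 5, 6, 7] / [2, 4];  Q = [1, 2, 4, 5, 6] / [3, 7];  common shape = (5, 2)

Row-insert the values π_1, π_2, … into P one at a time, bumping the leftmost entry strictly greater than the inserted value down to the next row. The recording tableau Q records, in position (i, j), the step at which that cell was added to P.
  Insert 2 (step 1): P = [2];  Q = [1]
  Insert 4 (step 2): P = [2, 4];  Q = [1, 2]
  Insert 1 (step 3): P = [1, 4] / [2];  Q = [1, 2] / [3]
  Insert 5 (step 4): P = [1, 4, 5] / [2];  Q = [1, 2, 4] / [3]
  Insert 6 (step 5): P = [1, 4, 5, 6] / [2];  Q = [1, 2, 4, 5] / [3]
  Insert 7 (step 6): P = [1, 4, 5, 6, 7] / [2];  Q = [1, 2, 4, 5, 6] / [3]
  Insert 3 (step 7): P = [1, 3, 5, 6, 7] / [2, 4];  Q = [1, 2, 4, 5, 6] / [3, 7]
Final shape: (5, 2).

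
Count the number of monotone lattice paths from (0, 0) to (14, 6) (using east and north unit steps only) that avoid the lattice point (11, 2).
Number of paths = 36030

Total paths from (0, 0) to (14, 6): C(20, 14) = 38760. Paths through (11, 2): (paths (0, 0) → (11, 2)) × (paths (11, 2) → (14, 6)) = C(13, 11) · C(7, 3) = 78 · 35 = 2730. Avoidance count = 38760 − 2730 = 36030.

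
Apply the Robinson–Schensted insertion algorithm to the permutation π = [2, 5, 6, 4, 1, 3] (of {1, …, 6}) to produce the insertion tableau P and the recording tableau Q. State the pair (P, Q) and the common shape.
P = [1, 3, 6] / [2, 4] / [5];  Q = [1, 2, 3] / [4, 6] / [5];  common shape = (3, 2, 1)

Row-insert the values π_1, π_2, … into P one at a time, bumping the leftmost entry strictly greater than the inserted value down to the next row. The recording tableau Q records, in position (i, j), the step at which that cell was added to P.
  Insert 2 (step 1): P = [2];  Q = [1]
  Insert 5 (step 2): P = [2, 5];  Q = [1, 2]
  Insert 6 (step 3): P = [2, 5, 6];  Q = [1, 2, 3]
  Insert 4 (step 4): P = [2, 4, 6] / [5];  Q = [1, 2, 3] / [4]
  Insert 1 (step 5): P = [1, 4, 6] / [2] / [5];  Q = [1, 2, 3] / [4] / [5]
  Insert 3 (step 6): P = [1, 3, 6] / [2, 4] / [5];  Q = [1, 2, 3] / [4, 6] / [5]
Final shape: (3, 2, 1).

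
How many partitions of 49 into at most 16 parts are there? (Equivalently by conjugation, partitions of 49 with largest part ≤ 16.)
p(49, parts ≤ 16) = 130738

Use the recurrence p(n, m) = p(n, m−1) + p(n−m, m): either the largest part is < m (count p(n, m−1)) or the largest part is exactly m (remove one copy of m, count p(n−m, m)). With p(0, ·) = 1 this gives p(49, parts ≤ 16) = 130738. (By conjugating Young diagrams, this also counts partitions of 49 into at most 16 parts.)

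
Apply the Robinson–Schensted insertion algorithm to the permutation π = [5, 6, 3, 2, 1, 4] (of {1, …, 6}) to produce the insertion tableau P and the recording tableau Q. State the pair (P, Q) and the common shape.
P = [1, 4] / [2, 6] / [3] / [5];  Q = [1, 2] / [3, 6] / [4] / [5];  common shape = (2, 2, 1, 1)

Row-insert the values π_1, π_2, … into P one at a time, bumping the leftmost entry strictly greater than the inserted value down to the next row. The recording tableau Q records, in position (i, j), the step at which that cell was added to P.
  Insert 5 (step 1): P = [5];  Q = [1]
  Insert 6 (step 2): P = [5, 6];  Q = [1, 2]
  Insert 3 (step 3): P = [3, 6] / [5];  Q = [1, 2] / [3]
  Insert 2 (step 4): P = [2, 6] / [3] / [5];  Q = [1, 2] / [3] / [4]
  Insert 1 (step 5): P = [1, 6] / [2] / [3] / [5];  Q = [1, 2] / [3] / [4] / [5]
  Insert 4 (step 6): P = [1, 4] / [2, 6] / [3] / [5];  Q = [1, 2] / [3, 6] / [4] / [5]
Final shape: (2, 2, 1, 1).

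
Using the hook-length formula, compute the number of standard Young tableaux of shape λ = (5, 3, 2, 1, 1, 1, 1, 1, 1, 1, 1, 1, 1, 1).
# SYT of shape (5, 3, 2, 1, 1, 1, 1, 1, 1, 1, 1, 1, 1, 1) = 2532320

Hook-length formula: f^λ = n! / Π hook(c), product over all cells c of the Young diagram. For λ = (5, 3, 2, 1, 1, 1, 1, 1, 1, 1, 1, 1, 1, 1), n = 21 boxes. Hook lengths by row (left-to-right, top-to-bottom): [18, 6, 4, 2, 1]; [15, 3, 1]; [13, 1]; [11]; [10]; [9]; [8]; [7]; [6]; [5]; [4]; [3]; [2]; [1]. Product of hooks = 20175547392000. So f^λ = 21! / 20175547392000 = 51090942171709440000 / 20175547392000 = 2532320.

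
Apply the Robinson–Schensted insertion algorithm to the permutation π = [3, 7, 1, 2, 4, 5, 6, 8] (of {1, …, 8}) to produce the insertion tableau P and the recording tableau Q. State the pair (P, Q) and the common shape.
P = [1, 2, 4, 5, 6, 8] / [3, 7];  Q = [1, 2, 5, 6, 7, 8] / [3, 4];  common shape = (6, 2)

Row-insert the values π_1, π_2, … into P one at a time, bumping the leftmost entry strictly greater than the inserted value down to the next row. The recording tableau Q records, in position (i, j), the step at which that cell was added to P.
  Insert 3 (step 1): P = [3];  Q = [1]
  Insert 7 (step 2): P = [3, 7];  Q = [1, 2]
  Insert 1 (step 3): P = [1, 7] / [3];  Q = [1, 2] / [3]
  Insert 2 (step 4): P = [1, 2] / [3, 7];  Q = [1, 2] / [3, 4]
  Insert 4 (step 5): P = [1, 2, 4] / [3, 7];  Q = [1, 2, 5] / [3, 4]
  Insert 5 (step 6): P = [1, 2, 4, 5] / [3, 7];  Q = [1, 2, 5, 6] / [3, 4]
  Insert 6 (step 7): P = [1, 2, 4, 5, 6] / [3, 7];  Q = [1, 2, 5, 6, 7] / [3, 4]
  Insert 8 (step 8): P = [1, 2, 4, 5, 6, 8] / [3, 7];  Q = [1, 2, 5, 6, 7, 8] / [3, 4]
Final shape: (6, 2).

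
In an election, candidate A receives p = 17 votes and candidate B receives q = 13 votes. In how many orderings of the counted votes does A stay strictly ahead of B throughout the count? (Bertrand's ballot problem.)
Strict-lead orderings = 15967980

Total orderings of the 30 votes with 17 for A: C(30, 17) = 119759850. By the Bertrand ballot formula (Cycle Lemma / reflection principle), the number of orderings in which A is strictly ahead of B throughout is (p − q)/(p + q) · C(p + q, p) = (17 − 13)/(17 + 13) · 119759850 = 15967980.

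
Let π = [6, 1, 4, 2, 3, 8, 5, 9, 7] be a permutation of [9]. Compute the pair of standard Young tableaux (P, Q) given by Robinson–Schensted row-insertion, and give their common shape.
P = [1, 2, 3, 5, 7] / [4, 8, 9] / [6];  Q = [1, 3, 5, 6, 8] / [2, 7, 9] / [4];  common shape = (5, 3, 1)

Row-insert the values π_1, π_2, … into P one at a time, bumping the leftmost entry strictly greater than the inserted value down to the next row. The recording tableau Q records, in position (i, j), the step at which that cell was added to P.
  Insert 6 (step 1): P = [6];  Q = [1]
  Insert 1 (step 2): P = [1] / [6];  Q = [1] / [2]
  Insert 4 (step 3): P = [1, 4] / [6];  Q = [1, 3] / [2]
  Insert 2 (step 4): P = [1, 2] / [4] / [6];  Q = [1, 3] / [2] / [4]
  Insert 3 (step 5): P = [1, 2, 3] / [4] / [6];  Q = [1, 3, 5] / [2] / [4]
  Insert 8 (step 6): P = [1, 2, 3, 8] / [4] / [6];  Q = [1, 3, 5, 6] / [2] / [4]
  Insert 5 (step 7): P = [1, 2, 3, 5] / [4, 8] / [6];  Q = [1, 3, 5, 6] / [2, 7] / [4]
  Insert 9 (step 8): P = [1, 2, 3, 5, 9] / [4, 8] / [6];  Q = [1, 3, 5, 6, 8] / [2, 7] / [4]
  Insert 7 (step 9): P = [1, 2, 3, 5, 7] / [4, 8, 9] / [6];  Q = [1, 3, 5, 6, 8] / [2, 7, 9] / [4]
Final shape: (5, 3, 1).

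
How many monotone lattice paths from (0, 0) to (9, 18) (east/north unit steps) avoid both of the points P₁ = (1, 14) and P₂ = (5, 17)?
Number of paths = 4550355

Inclusion–exclusion. Total paths: C(27, 9) = 4686825. Through P₁: C(15, 1)·C(12, 8) = 7425. Through P₂: C(22, 5)·C(5, 4) = 131670. Since P₁ is strictly southwest of P₂, a monotone path through both must visit P₁ then P₂; paths through both = C(15, 1)·C(7, 4)·C(5, 4) = 2625. Avoid both = 4686825 − 7425 − 131670 + 2625 = 4550355.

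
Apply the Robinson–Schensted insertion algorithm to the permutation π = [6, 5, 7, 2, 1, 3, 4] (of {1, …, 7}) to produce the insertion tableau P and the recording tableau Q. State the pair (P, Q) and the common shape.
P = [1, 3, 4] / [2, 7] / [5] / [6];  Q = [1, 3, 7] / [2, 6] / [4] / [5];  common shape = (3, 2, 1, 1)

Row-insert the values π_1, π_2, … into P one at a time, bumping the leftmost entry strictly greater than the inserted value down to the next row. The recording tableau Q records, in position (i, j), the step at which that cell was added to P.
  Insert 6 (step 1): P = [6];  Q = [1]
  Insert 5 (step 2): P = [5] / [6];  Q = [1] / [2]
  Insert 7 (step 3): P = [5, 7] / [6];  Q = [1, 3] / [2]
  Insert 2 (step 4): P = [2, 7] / [5] / [6];  Q = [1, 3] / [2] / [4]
  Insert 1 (step 5): P = [1, 7] / [2] / [5] / [6];  Q = [1, 3] / [2] / [4] / [5]
  Insert 3 (step 6): P = [1, 3] / [2, 7] / [5] / [6];  Q = [1, 3] / [2, 6] / [4] / [5]
  Insert 4 (step 7): P = [1, 3, 4] / [2, 7] / [5] / [6];  Q = [1, 3, 7] / [2, 6] / [4] / [5]
Final shape: (3, 2, 1, 1).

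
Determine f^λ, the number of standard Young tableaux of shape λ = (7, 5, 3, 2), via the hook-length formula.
# SYT of shape (7, 5, 3, 2) = 1750320

Hook-length formula: f^λ = n! / Π hook(c), product over all cells c of the Young diagram. For λ = (7, 5, 3, 2), n = 17 boxes. Hook lengths by row (left-to-right, top-to-bottom): [10, 9, 7, 5, 4, 2, 1]; [7, 6, 4, 2, 1]; [4, 3, 1]; [2, 1]. Product of hooks = 203212800. So f^λ = 17! / 203212800 = 355687428096000 / 203212800 = 1750320.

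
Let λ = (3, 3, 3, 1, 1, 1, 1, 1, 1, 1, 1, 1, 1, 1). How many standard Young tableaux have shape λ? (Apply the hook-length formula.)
# SYT of shape (3, 3, 3, 1, 1, 1, 1, 1, 1, 1, 1, 1, 1, 1) = 125970

Hook-length formula: f^λ = n! / Π hook(c), product over all cells c of the Young diagram. For λ = (3, 3, 3, 1, 1, 1, 1, 1, 1, 1, 1, 1, 1, 1), n = 20 boxes. Hook lengths by row (left-to-right, top-to-bottom): [16, 4, 3]; [15, 3, 2]; [14, 2, 1]; [11]; [10]; [9]; [8]; [7]; [6]; [5]; [4]; [3]; [2]; [1]. Product of hooks = 19313344512000. So f^λ = 20! / 19313344512000 = 2432902008176640000 / 19313344512000 = 125970.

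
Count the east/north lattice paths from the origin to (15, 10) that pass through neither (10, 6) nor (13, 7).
Number of paths = 1804872

Inclusion–exclusion. Total paths: C(25, 15) = 3268760. Through P₁: C(16, 10)·C(9, 5) = 1009008. Through P₂: C(20, 13)·C(5, 2) = 775200. Since P₁ is strictly southwest of P₂, a monotone path through both must visit P₁ then P₂; paths through both = C(16, 10)·C(4, 3)·C(5, 2) = 320320. Avoid both = 3268760 − 1009008 − 775200 + 320320 = 1804872.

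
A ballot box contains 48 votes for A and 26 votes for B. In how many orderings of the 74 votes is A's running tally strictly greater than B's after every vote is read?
Strict-lead orderings = 19643261891253814044

Total orderings of the 74 votes with 48 for A: C(74, 48) = 66072789997853738148. By the Bertrand ballot formula (Cycle Lemma / reflection principle), the number of orderings in which A is strictly ahead of B throughout is (p − q)/(p + q) · C(p + q, p) = (48 − 26)/(48 + 26) · 66072789997853738148 = 19643261891253814044.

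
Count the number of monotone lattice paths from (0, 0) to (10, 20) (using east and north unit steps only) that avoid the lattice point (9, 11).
Number of paths = 28365415

Total paths from (0, 0) to (10, 20): C(30, 10) = 30045015. Paths through (9, 11): (paths (0, 0) → (9, 11)) × (paths (9, 11) → (10, 20)) = C(20, 9) · C(10, 1) = 167960 · 10 = 1679600. Avoidance count = 30045015 − 1679600 = 28365415.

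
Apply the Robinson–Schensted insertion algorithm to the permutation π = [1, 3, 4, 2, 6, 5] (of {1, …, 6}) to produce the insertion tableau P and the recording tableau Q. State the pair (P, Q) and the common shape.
P = [1, 2, 4, 5] / [3, 6];  Q = [1, 2, 3, 5] / [4, 6];  common shape = (4, 2)

Row-insert the values π_1, π_2, … into P one at a time, bumping the leftmost entry strictly greater than the inserted value down to the next row. The recording tableau Q records, in position (i, j), the step at which that cell was added to P.
  Insert 1 (step 1): P = [1];  Q = [1]
  Insert 3 (step 2): P = [1, 3];  Q = [1, 2]
  Insert 4 (step 3): P = [1, 3, 4];  Q = [1, 2, 3]
  Insert 2 (step 4): P = [1, 2, 4] / [3];  Q = [1, 2, 3] / [4]
  Insert 6 (step 5): P = [1, 2, 4, 6] / [3];  Q = [1, 2, 3, 5] / [4]
  Insert 5 (step 6): P = [1, 2, 4, 5] / [3, 6];  Q = [1, 2, 3, 5] / [4, 6]
Final shape: (4, 2).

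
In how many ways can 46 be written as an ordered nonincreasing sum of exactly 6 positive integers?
p(46, 6 parts) = 3692

Partitions of n into exactly k parts are in bijection with partitions of n − k into at most k parts (subtract 1 from each part). So p(46, exactly 6) = p(40, parts ≤ 6). Computing via the recurrence p(m, j) = p(m, j−1) + p(m−j, j) gives 3692.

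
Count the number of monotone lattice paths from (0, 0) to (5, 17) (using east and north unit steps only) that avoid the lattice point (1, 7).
Number of paths = 18326

Total paths from (0, 0) to (5, 17): C(22, 5) = 26334. Paths through (1, 7): (paths (0, 0) → (1, 7)) × (paths (1, 7) → (5, 17)) = C(8, 1) · C(14, 4) = 8 · 1001 = 8008. Avoidance count = 26334 − 8008 = 18326.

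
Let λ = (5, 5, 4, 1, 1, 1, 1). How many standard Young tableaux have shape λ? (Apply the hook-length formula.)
# SYT of shape (5, 5, 4, 1, 1, 1, 1) = 3508596

Hook-length formula: f^λ = n! / Π hook(c), product over all cells c of the Young diagram. For λ = (5, 5, 4, 1, 1, 1, 1), n = 18 boxes. Hook lengths by row (left-to-right, top-to-bottom): [11, 6, 5, 4, 2]; [10, 5, 4, 3, 1]; [8, 3, 2, 1]; [4]; [3]; [2]; [1]. Product of hooks = 1824768000. So f^λ = 18! / 1824768000 = 6402373705728000 / 1824768000 = 3508596.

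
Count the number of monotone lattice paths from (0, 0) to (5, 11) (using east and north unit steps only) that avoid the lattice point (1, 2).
Number of paths = 2223

Total paths from (0, 0) to (5, 11): C(16, 5) = 4368. Paths through (1, 2): (paths (0, 0) → (1, 2)) × (paths (1, 2) → (5, 11)) = C(3, 1) · C(13, 4) = 3 · 715 = 2145. Avoidance count = 4368 − 2145 = 2223.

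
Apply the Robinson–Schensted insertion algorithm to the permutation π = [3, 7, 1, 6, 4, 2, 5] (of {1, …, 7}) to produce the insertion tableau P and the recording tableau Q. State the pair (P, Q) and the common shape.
P = [1, 2, 5] / [3, 4] / [6] / [7];  Q = [1, 2, 7] / [3, 4] / [5] / [6];  common shape = (3, 2, 1, 1)

Row-insert the values π_1, π_2, … into P one at a time, bumping the leftmost entry strictly greater than the inserted value down to the next row. The recording tableau Q records, in position (i, j), the step at which that cell was added to P.
  Insert 3 (step 1): P = [3];  Q = [1]
  Insert 7 (step 2): P = [3, 7];  Q = [1, 2]
  Insert 1 (step 3): P = [1, 7] / [3];  Q = [1, 2] / [3]
  Insert 6 (step 4): P = [1, 6] / [3, 7];  Q = [1, 2] / [3, 4]
  Insert 4 (step 5): P = [1, 4] / [3, 6] / [7];  Q = [1, 2] / [3, 4] / [5]
  Insert 2 (step 6): P = [1, 2] / [3, 4] / [6] / [7];  Q = [1, 2] / [3, 4] / [5] / [6]
  Insert 5 (step 7): P = [1, 2, 5] / [3, 4] / [6] / [7];  Q = [1, 2, 7] / [3, 4] / [5] / [6]
Final shape: (3, 2, 1, 1).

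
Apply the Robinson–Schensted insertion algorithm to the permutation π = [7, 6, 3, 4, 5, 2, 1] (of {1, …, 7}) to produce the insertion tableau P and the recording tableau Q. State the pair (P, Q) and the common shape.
P = [1, 4, 5] / [2] / [3] / [6] / [7];  Q = [1, 4, 5] / [2] / [3] / [6] / [7];  common shape = (3, 1, 1, 1, 1)

Row-insert the values π_1, π_2, … into P one at a time, bumping the leftmost entry strictly greater than the inserted value down to the next row. The recording tableau Q records, in position (i, j), the step at which that cell was added to P.
  Insert 7 (step 1): P = [7];  Q = [1]
  Insert 6 (step 2): P = [6] / [7];  Q = [1] / [2]
  Insert 3 (step 3): P = [3] / [6] / [7];  Q = [1] / [2] / [3]
  Insert 4 (step 4): P = [3, 4] / [6] / [7];  Q = [1, 4] / [2] / [3]
  Insert 5 (step 5): P = [3, 4, 5] / [6] / [7];  Q = [1, 4, 5] / [2] / [3]
  Insert 2 (step 6): P = [2, 4, 5] / [3] / [6] / [7];  Q = [1, 4, 5] / [2] / [3] / [6]
  Insert 1 (step 7): P = [1, 4, 5] / [2] / [3] / [6] / [7];  Q = [1, 4, 5] / [2] / [3] / [6] / [7]
Final shape: (3, 1, 1, 1, 1).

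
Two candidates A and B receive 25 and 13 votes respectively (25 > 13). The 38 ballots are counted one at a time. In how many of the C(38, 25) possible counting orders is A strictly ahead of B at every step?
Strict-lead orderings = 1709984304

Total orderings of the 38 votes with 25 for A: C(38, 25) = 5414950296. By the Bertrand ballot formula (Cycle Lemma / reflection principle), the number of orderings in which A is strictly ahead of B throughout is (p − q)/(p + q) · C(p + q, p) = (25 − 13)/(25 + 13) · 5414950296 = 1709984304.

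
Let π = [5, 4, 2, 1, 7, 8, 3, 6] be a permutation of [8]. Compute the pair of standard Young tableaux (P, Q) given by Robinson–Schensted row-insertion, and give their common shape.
P = [1, 3, 6] / [2, 7, 8] / [4] / [5];  Q = [1, 5, 6] / [2, 7, 8] / [3] / [4];  common shape = (3, 3, 1, 1)

Row-insert the values π_1, π_2, … into P one at a time, bumping the leftmost entry strictly greater than the inserted value down to the next row. The recording tableau Q records, in position (i, j), the step at which that cell was added to P.
  Insert 5 (step 1): P = [5];  Q = [1]
  Insert 4 (step 2): P = [4] / [5];  Q = [1] / [2]
  Insert 2 (step 3): P = [2] / [4] / [5];  Q = [1] / [2] / [3]
  Insert 1 (step 4): P = [1] / [2] / [4] / [5];  Q = [1] / [2] / [3] / [4]
  Insert 7 (step 5): P = [1, 7] / [2] / [4] / [5];  Q = [1, 5] / [2] / [3] / [4]
  Insert 8 (step 6): P = [1, 7, 8] / [2] / [4] / [5];  Q = [1, 5, 6] / [2] / [3] / [4]
  Insert 3 (step 7): P = [1, 3, 8] / [2, 7] / [4] / [5];  Q = [1, 5, 6] / [2, 7] / [3] / [4]
  Insert 6 (step 8): P = [1, 3, 6] / [2, 7, 8] / [4] / [5];  Q = [1, 5, 6] / [2, 7, 8] / [3] / [4]
Final shape: (3, 3, 1, 1).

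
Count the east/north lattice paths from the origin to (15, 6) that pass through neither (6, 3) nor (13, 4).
Number of paths = 25536

Inclusion–exclusion. Total paths: C(21, 15) = 54264. Through P₁: C(9, 6)·C(12, 9) = 18480. Through P₂: C(17, 13)·C(4, 2) = 14280. Since P₁ is strictly southwest of P₂, a monotone path through both must visit P₁ then P₂; paths through both = C(9, 6)·C(8, 7)·C(4, 2) = 4032. Avoid both = 54264 − 18480 − 14280 + 4032 = 25536.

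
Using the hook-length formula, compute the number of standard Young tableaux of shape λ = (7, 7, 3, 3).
# SYT of shape (7, 7, 3, 3) = 16166150

Hook-length formula: f^λ = n! / Π hook(c), product over all cells c of the Young diagram. For λ = (7, 7, 3, 3), n = 20 boxes. Hook lengths by row (left-to-right, top-to-bottom): [10, 9, 8, 5, 4, 3, 2]; [9, 8, 7, 4, 3, 2, 1]; [4, 3, 2]; [3, 2, 1]. Product of hooks = 150493593600. So f^λ = 20! / 150493593600 = 2432902008176640000 / 150493593600 = 16166150.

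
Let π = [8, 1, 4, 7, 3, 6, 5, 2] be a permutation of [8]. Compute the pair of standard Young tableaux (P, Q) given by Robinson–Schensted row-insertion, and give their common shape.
P = [1, 2, 5] / [3, 6] / [4] / [7] / [8];  Q = [1, 3, 4] / [2, 6] / [5] / [7] / [8];  common shape = (3, 2, 1, 1, 1)

Row-insert the values π_1, π_2, … into P one at a time, bumping the leftmost entry strictly greater than the inserted value down to the next row. The recording tableau Q records, in position (i, j), the step at which that cell was added to P.
  Insert 8 (step 1): P = [8];  Q = [1]
  Insert 1 (step 2): P = [1] / [8];  Q = [1] / [2]
  Insert 4 (step 3): P = [1, 4] / [8];  Q = [1, 3] / [2]
  Insert 7 (step 4): P = [1, 4, 7] / [8];  Q = [1, 3, 4] / [2]
  Insert 3 (step 5): P = [1, 3, 7] / [4] / [8];  Q = [1, 3, 4] / [2] / [5]
  Insert 6 (step 6): P = [1, 3, 6] / [4, 7] / [8];  Q = [1, 3, 4] / [2, 6] / [5]
  Insert 5 (step 7): P = [1, 3, 5] / [4, 6] / [7] / [8];  Q = [1, 3, 4] / [2, 6] / [5] / [7]
  Insert 2 (step 8): P = [1, 2, 5] / [3, 6] / [4] / [7] / [8];  Q = [1, 3, 4] / [2, 6] / [5] / [7] / [8]
Final shape: (3, 2, 1, 1, 1).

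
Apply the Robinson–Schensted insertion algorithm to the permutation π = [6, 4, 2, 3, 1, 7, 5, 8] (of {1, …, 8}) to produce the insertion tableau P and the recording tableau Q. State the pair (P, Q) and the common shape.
P = [1, 3, 5, 8] / [2, 7] / [4] / [6];  Q = [1, 4, 6, 8] / [2, 7] / [3] / [5];  common shape = (4, 2, 1, 1)

Row-insert the values π_1, π_2, … into P one at a time, bumping the leftmost entry strictly greater than the inserted value down to the next row. The recording tableau Q records, in position (i, j), the step at which that cell was added to P.
  Insert 6 (step 1): P = [6];  Q = [1]
  Insert 4 (step 2): P = [4] / [6];  Q = [1] / [2]
  Insert 2 (step 3): P = [2] / [4] / [6];  Q = [1] / [2] / [3]
  Insert 3 (step 4): P = [2, 3] / [4] / [6];  Q = [1, 4] / [2] / [3]
  Insert 1 (step 5): P = [1, 3] / [2] / [4] / [6];  Q = [1, 4] / [2] / [3] / [5]
  Insert 7 (step 6): P = [1, 3, 7] / [2] / [4] / [6];  Q = [1, 4, 6] / [2] / [3] / [5]
  Insert 5 (step 7): P = [1, 3, 5] / [2, 7] / [4] / [6];  Q = [1, 4, 6] / [2, 7] / [3] / [5]
  Insert 8 (step 8): P = [1, 3, 5, 8] / [2, 7] / [4] / [6];  Q = [1, 4, 6, 8] / [2, 7] / [3] / [5]
Final shape: (4, 2, 1, 1).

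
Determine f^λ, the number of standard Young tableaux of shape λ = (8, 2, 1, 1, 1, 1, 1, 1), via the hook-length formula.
# SYT of shape (8, 2, 1, 1, 1, 1, 1, 1) = 42042

Hook-length formula: f^λ = n! / Π hook(c), product over all cells c of the Young diagram. For λ = (8, 2, 1, 1, 1, 1, 1, 1), n = 16 boxes. Hook lengths by row (left-to-right, top-to-bottom): [15, 8, 6, 5, 4, 3, 2, 1]; [8, 1]; [6]; [5]; [4]; [3]; [2]; [1]. Product of hooks = 497664000. So f^λ = 16! / 497664000 = 20922789888000 / 497664000 = 42042.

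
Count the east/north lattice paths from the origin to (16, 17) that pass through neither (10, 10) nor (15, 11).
Number of paths = 803438446

Inclusion–exclusion. Total paths: C(33, 16) = 1166803110. Through P₁: C(20, 10)·C(13, 6) = 317041296. Through P₂: C(26, 15)·C(7, 1) = 54083120. Since P₁ is strictly southwest of P₂, a monotone path through both must visit P₁ then P₂; paths through both = C(20, 10)·C(6, 5)·C(7, 1) = 7759752. Avoid both = 1166803110 − 317041296 − 54083120 + 7759752 = 803438446.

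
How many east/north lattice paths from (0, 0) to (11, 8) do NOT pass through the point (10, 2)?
Number of paths = 75120

Total paths from (0, 0) to (11, 8): C(19, 11) = 75582. Paths through (10, 2): (paths (0, 0) → (10, 2)) × (paths (10, 2) → (11, 8)) = C(12, 10) · C(7, 1) = 66 · 7 = 462. Avoidance count = 75582 − 462 = 75120.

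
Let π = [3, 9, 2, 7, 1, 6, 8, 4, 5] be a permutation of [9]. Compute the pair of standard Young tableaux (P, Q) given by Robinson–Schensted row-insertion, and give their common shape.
P = [1, 4, 5] / [2, 6, 8] / [3, 7] / [9];  Q = [1, 2, 7] / [3, 4, 9] / [5, 6] / [8];  common shape = (3, 3, 2, 1)

Row-insert the values π_1, π_2, … into P one at a time, bumping the leftmost entry strictly greater than the inserted value down to the next row. The recording tableau Q records, in position (i, j), the step at which that cell was added to P.
  Insert 3 (step 1): P = [3];  Q = [1]
  Insert 9 (step 2): P = [3, 9];  Q = [1, 2]
  Insert 2 (step 3): P = [2, 9] / [3];  Q = [1, 2] / [3]
  Insert 7 (step 4): P = [2, 7] / [3, 9];  Q = [1, 2] / [3, 4]
  Insert 1 (step 5): P = [1, 7] / [2, 9] / [3];  Q = [1, 2] / [3, 4] / [5]
  Insert 6 (step 6): P = [1, 6] / [2, 7] / [3, 9];  Q = [1, 2] / [3, 4] / [5, 6]
  Insert 8 (step 7): P = [1, 6, 8] / [2, 7] / [3, 9];  Q = [1, 2, 7] / [3, 4] / [5, 6]
  Insert 4 (step 8): P = [1, 4, 8] / [2, 6] / [3, 7] / [9];  Q = [1, 2, 7] / [3, 4] / [5, 6] / [8]
  Insert 5 (step 9): P = [1, 4, 5] / [2, 6, 8] / [3, 7] / [9];  Q = [1, 2, 7] / [3, 4, 9] / [5, 6] / [8]
Final shape: (3, 3, 2, 1).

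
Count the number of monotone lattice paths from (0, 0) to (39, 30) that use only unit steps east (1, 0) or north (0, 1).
Number of paths = 31627280033224861216

A monotone lattice path from (0, 0) to (39, 30) consists of 39 east steps and 30 north steps in some order, so it is determined by which 39 of the 69 steps are east. The count is C(69, 39) = 31627280033224861216.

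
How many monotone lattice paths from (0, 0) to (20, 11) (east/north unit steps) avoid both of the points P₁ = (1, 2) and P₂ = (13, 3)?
Number of paths = 60598980

Inclusion–exclusion. Total paths: C(31, 20) = 84672315. Through P₁: C(3, 1)·C(28, 19) = 20720700. Through P₂: C(16, 13)·C(15, 7) = 3603600. Since P₁ is strictly southwest of P₂, a monotone path through both must visit P₁ then P₂; paths through both = C(3, 1)·C(13, 12)·C(15, 7) = 250965. Avoid both = 84672315 − 20720700 − 3603600 + 250965 = 60598980.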